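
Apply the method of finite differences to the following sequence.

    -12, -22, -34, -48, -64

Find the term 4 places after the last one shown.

-10 , -12 , -14 , -16
-2 , -2 , -2
Second differences constant at -2.
-16 − 2 = -18;  -64 − 18 = -82
-18 − 2 = -20;  -82 − 20 = -102
-20 − 2 = -22;  -102 − 22 = -124
-22 − 2 = -24;  -124 − 24 = -148

-148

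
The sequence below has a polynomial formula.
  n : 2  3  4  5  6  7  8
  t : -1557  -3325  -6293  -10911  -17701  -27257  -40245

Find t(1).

-611

First differences: -1768, -2968, -4618, -6790, -9556, -12988
Second differences: -1200, -1650, -2172, -2766, -3432
Third differences: -450, -522, -594, -666
Fourth differences: -72, -72, -72
The fourth differences are constant at -72.
Work back: -450 + 72 = -378;  -1200 + 378 = -822;  -1768 + 822 = -946;  -1557 + 946 = -611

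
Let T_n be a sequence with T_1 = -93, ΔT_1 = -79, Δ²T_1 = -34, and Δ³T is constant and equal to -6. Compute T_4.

Build the table forward from the leading diagonal:
Third differences: -6, -6, -6, -6
Second differences: -34, -40, -46, -52
First differences: -79, -113, -153, -199
T: -93, -172, -285, -438

-438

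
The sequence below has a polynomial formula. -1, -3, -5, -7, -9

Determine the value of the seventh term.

First differences: -2 , -2 , -2 , -2
First differences constant at -2.
-9 − 2 = -11
-11 − 2 = -13

-13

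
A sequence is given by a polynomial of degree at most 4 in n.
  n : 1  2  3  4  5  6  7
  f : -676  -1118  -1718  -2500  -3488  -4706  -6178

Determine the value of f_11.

-442 , -600 , -782 , -988 , -1218 , -1472
-158 , -182 , -206 , -230 , -254
-24 , -24 , -24 , -24
The third differences are constant (-24).
-254 − 24 = -278;  -1472 − 278 = -1750;  -6178 − 1750 = -7928
-278 − 24 = -302;  -1750 − 302 = -2052;  -7928 − 2052 = -9980
-302 − 24 = -326;  -2052 − 326 = -2378;  -9980 − 2378 = -12358
-326 − 24 = -350;  -2378 − 350 = -2728;  -12358 − 2728 = -15086

-15086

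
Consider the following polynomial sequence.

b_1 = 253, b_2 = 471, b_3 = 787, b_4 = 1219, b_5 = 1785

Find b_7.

3391

218  316  432  566
98  116  134
18  18
The third differences are constant (18).
134 + 18 = 152;  566 + 152 = 718;  1785 + 718 = 2503
152 + 18 = 170;  718 + 170 = 888;  2503 + 888 = 3391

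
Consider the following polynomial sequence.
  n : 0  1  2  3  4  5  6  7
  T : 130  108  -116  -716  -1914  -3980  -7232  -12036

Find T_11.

-22, -224, -600, -1198, -2066, -3252, -4804
-202, -376, -598, -868, -1186, -1552
-174, -222, -270, -318, -366
-48, -48, -48, -48
Fourth differences constant at -48.
-366 − 48 = -414;  -1552 − 414 = -1966;  -4804 − 1966 = -6770;  -12036 − 6770 = -18806
-414 − 48 = -462;  -1966 − 462 = -2428;  -6770 − 2428 = -9198;  -18806 − 9198 = -28004
-462 − 48 = -510;  -2428 − 510 = -2938;  -9198 − 2938 = -12136;  -28004 − 12136 = -40140
-510 − 48 = -558;  -2938 − 558 = -3496;  -12136 − 3496 = -15632;  -40140 − 15632 = -55772

-55772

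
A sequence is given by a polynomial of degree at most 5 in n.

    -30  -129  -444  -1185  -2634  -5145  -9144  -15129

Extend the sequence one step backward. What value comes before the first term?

-9

Δ: -99, -315, -741, -1449, -2511, -3999, -5985
Δ²: -216, -426, -708, -1062, -1488, -1986
Δ³: -210, -282, -354, -426, -498
Δ⁴: -72, -72, -72, -72
The fourth differences are constant at -72.
Work back: -210 + 72 = -138;  -216 + 138 = -78;  -99 + 78 = -21;  -30 + 21 = -9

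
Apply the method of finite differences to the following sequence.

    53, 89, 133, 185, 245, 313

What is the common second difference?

8

Δ: 36, 44, 52, 60, 68
Δ²: 8, 8, 8, 8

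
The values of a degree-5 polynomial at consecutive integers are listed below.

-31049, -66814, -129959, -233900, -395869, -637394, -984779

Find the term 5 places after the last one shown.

First differences: -35765, -63145, -103941, -161969, -241525, -347385
Second differences: -27380, -40796, -58028, -79556, -105860
Third differences: -13416, -17232, -21528, -26304
Fourth differences: -3816, -4296, -4776
Fifth differences: -480, -480
Constant fifth difference = -480, so extend:
-4776 − 480 = -5256;  -26304 − 5256 = -31560;  -105860 − 31560 = -137420;  -347385 − 137420 = -484805;  -984779 − 484805 = -1469584
-5256 − 480 = -5736;  -31560 − 5736 = -37296;  -137420 − 37296 = -174716;  -484805 − 174716 = -659521;  -1469584 − 659521 = -2129105
-5736 − 480 = -6216;  -37296 − 6216 = -43512;  -174716 − 43512 = -218228;  -659521 − 218228 = -877749;  -2129105 − 877749 = -3006854
-6216 − 480 = -6696;  -43512 − 6696 = -50208;  -218228 − 50208 = -268436;  -877749 − 268436 = -1146185;  -3006854 − 1146185 = -4153039
-6696 − 480 = -7176;  -50208 − 7176 = -57384;  -268436 − 57384 = -325820;  -1146185 − 325820 = -1472005;  -4153039 − 1472005 = -5625044

-5625044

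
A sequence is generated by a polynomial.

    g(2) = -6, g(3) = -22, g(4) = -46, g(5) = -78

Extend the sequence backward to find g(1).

-16  -24  -32
-8  -8
The second differences are constant at -8.
Work back: -16 + 8 = -8;  -6 + 8 = 2

2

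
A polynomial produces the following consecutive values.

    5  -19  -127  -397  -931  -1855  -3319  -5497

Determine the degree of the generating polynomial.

4

D1: -24, -108, -270, -534, -924, -1464, -2178
D2: -84, -162, -264, -390, -540, -714
D3: -78, -102, -126, -150, -174
D4: -24, -24, -24, -24
The fourth differences are constant, so the polynomial has degree 4.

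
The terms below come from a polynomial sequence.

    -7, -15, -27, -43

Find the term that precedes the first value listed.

Δ: -8, -12, -16
Δ²: -4, -4
The second differences are constant at -4.
Work back: -8 + 4 = -4;  -7 + 4 = -3

-3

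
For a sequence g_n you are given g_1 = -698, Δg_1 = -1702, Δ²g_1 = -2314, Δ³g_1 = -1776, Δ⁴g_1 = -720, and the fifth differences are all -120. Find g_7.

-92660

Build the table forward from the leading diagonal:
Fifth differences: -120  -120  -120  -120  -120  -120  -120
Fourth differences: -720  -840  -960  -1080  -1200  -1320  -1440
Third differences: -1776  -2496  -3336  -4296  -5376  -6576  -7896
Second differences: -2314  -4090  -6586  -9922  -14218  -19594  -26170
First differences: -1702  -4016  -8106  -14692  -24614  -38832  -58426
g: -698  -2400  -6416  -14522  -29214  -53828  -92660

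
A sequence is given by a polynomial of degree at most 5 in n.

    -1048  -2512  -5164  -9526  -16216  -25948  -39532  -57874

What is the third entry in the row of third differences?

D1: -1464, -2652, -4362, -6690, -9732, -13584, -18342
D2: -1188, -1710, -2328, -3042, -3852, -4758
D3: -522, -618, -714, -810, -906
D4: -96, -96, -96, -96

-714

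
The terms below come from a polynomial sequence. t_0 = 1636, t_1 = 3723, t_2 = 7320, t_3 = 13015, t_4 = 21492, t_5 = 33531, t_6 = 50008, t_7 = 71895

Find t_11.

236343

Δ: 2087  3597  5695  8477  12039  16477  21887
Δ²: 1510  2098  2782  3562  4438  5410
Δ³: 588  684  780  876  972
Δ⁴: 96  96  96  96
Fourth differences constant at 96.
972 + 96 = 1068;  5410 + 1068 = 6478;  21887 + 6478 = 28365;  71895 + 28365 = 100260
1068 + 96 = 1164;  6478 + 1164 = 7642;  28365 + 7642 = 36007;  100260 + 36007 = 136267
1164 + 96 = 1260;  7642 + 1260 = 8902;  36007 + 8902 = 44909;  136267 + 44909 = 181176
1260 + 96 = 1356;  8902 + 1356 = 10258;  44909 + 10258 = 55167;  181176 + 55167 = 236343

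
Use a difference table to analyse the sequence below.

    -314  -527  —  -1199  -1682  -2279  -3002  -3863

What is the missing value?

Using the last 5 terms:
D1: -483  -597  -723  -861
D2: -114  -126  -138
D3: -12  -12
Constant third difference = -12.
Extend backward: -114 + 12 = -102;  -483 + 102 = -381;  -1199 + 381 = -818

-818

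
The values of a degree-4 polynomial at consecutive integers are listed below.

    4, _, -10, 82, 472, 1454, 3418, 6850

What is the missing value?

-2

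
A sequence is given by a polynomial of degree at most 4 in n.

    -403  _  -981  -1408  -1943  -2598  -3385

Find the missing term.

-650

Using the last 5 terms:
First differences: -427, -535, -655, -787
Second differences: -108, -120, -132
Third differences: -12, -12
Constant third difference = -12.
Extend backward: -108 + 12 = -96;  -427 + 96 = -331;  -981 + 331 = -650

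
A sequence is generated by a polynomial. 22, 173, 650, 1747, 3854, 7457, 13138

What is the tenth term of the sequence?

49909

151  477  1097  2107  3603  5681
326  620  1010  1496  2078
294  390  486  582
96  96  96
The fourth differences are constant (96).
582 + 96 = 678;  2078 + 678 = 2756;  5681 + 2756 = 8437;  13138 + 8437 = 21575
678 + 96 = 774;  2756 + 774 = 3530;  8437 + 3530 = 11967;  21575 + 11967 = 33542
774 + 96 = 870;  3530 + 870 = 4400;  11967 + 4400 = 16367;  33542 + 16367 = 49909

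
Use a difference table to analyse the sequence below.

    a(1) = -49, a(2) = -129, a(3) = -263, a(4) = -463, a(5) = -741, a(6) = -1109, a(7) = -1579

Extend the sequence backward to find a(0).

Δ: -80, -134, -200, -278, -368, -470
Δ²: -54, -66, -78, -90, -102
Δ³: -12, -12, -12, -12
The third differences are constant at -12.
Work back: -54 + 12 = -42;  -80 + 42 = -38;  -49 + 38 = -11

-11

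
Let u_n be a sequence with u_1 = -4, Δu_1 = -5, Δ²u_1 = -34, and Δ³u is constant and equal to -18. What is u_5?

-300

Build the table forward from the leading diagonal:
D3: -18  -18  -18  -18  -18
D2: -34  -52  -70  -88  -106
D1: -5  -39  -91  -161  -249
u: -4  -9  -48  -139  -300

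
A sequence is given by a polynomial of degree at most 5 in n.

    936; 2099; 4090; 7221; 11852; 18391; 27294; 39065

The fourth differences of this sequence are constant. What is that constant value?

D1: 1163, 1991, 3131, 4631, 6539, 8903, 11771
D2: 828, 1140, 1500, 1908, 2364, 2868
D3: 312, 360, 408, 456, 504
D4: 48, 48, 48, 48

48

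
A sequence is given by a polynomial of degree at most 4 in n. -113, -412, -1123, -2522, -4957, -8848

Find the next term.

Δ: -299  -711  -1399  -2435  -3891
Δ²: -412  -688  -1036  -1456
Δ³: -276  -348  -420
Δ⁴: -72  -72
Fourth differences constant at -72.
-420 − 72 = -492;  -1456 − 492 = -1948;  -3891 − 1948 = -5839;  -8848 − 5839 = -14687

-14687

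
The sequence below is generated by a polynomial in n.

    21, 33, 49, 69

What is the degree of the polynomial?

D1: 12, 16, 20
D2: 4, 4
The second differences are constant, so the polynomial has degree 2.

2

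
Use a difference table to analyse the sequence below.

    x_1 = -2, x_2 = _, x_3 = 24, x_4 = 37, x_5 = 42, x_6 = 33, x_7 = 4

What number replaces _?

9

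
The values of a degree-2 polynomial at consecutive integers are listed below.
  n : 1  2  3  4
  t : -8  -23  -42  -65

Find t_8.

-197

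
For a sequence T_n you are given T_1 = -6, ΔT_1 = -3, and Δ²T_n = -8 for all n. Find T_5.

-66

Build the table forward from the leading diagonal:
Δ²: -8  -8  -8  -8  -8
Δ: -3  -11  -19  -27  -35
T: -6  -9  -20  -39  -66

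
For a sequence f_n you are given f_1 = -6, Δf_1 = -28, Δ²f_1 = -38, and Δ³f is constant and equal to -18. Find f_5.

-418

Build the table forward from the leading diagonal:
Δ³: -18, -18, -18, -18, -18
Δ²: -38, -56, -74, -92, -110
Δ: -28, -66, -122, -196, -288
f: -6, -34, -100, -222, -418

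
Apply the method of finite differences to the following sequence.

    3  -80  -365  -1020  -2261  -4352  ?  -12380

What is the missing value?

-7605

Using the first 6 terms:
First differences: -83, -285, -655, -1241, -2091
Second differences: -202, -370, -586, -850
Third differences: -168, -216, -264
Fourth differences: -48, -48
Constant fourth difference = -48.
Extend forward: -264 − 48 = -312;  -850 − 312 = -1162;  -2091 − 1162 = -3253;  -4352 − 3253 = -7605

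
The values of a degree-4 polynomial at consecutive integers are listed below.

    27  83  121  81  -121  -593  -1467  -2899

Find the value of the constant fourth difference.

-24

D1: 56, 38, -40, -202, -472, -874, -1432
D2: -18, -78, -162, -270, -402, -558
D3: -60, -84, -108, -132, -156
D4: -24, -24, -24, -24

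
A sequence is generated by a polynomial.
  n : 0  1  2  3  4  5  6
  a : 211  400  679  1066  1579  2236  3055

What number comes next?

4054

D1: 189 , 279 , 387 , 513 , 657 , 819
D2: 90 , 108 , 126 , 144 , 162
D3: 18 , 18 , 18 , 18
The third differences are constant (18).
162 + 18 = 180;  819 + 180 = 999;  3055 + 999 = 4054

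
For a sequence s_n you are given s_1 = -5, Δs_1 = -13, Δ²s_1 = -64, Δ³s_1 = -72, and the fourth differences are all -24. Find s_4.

Build the table forward from the leading diagonal:
Δ⁴: -24  -24  -24  -24
Δ³: -72  -96  -120  -144
Δ²: -64  -136  -232  -352
Δ: -13  -77  -213  -445
s: -5  -18  -95  -308

-308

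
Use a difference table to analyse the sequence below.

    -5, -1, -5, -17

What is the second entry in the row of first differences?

D1: 4, -4, -12
D2: -8, -8

-4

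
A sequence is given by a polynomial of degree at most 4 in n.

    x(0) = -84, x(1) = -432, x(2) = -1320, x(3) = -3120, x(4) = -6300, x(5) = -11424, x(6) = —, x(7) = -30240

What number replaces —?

Using the first 6 terms:
First differences: -348  -888  -1800  -3180  -5124
Second differences: -540  -912  -1380  -1944
Third differences: -372  -468  -564
Fourth differences: -96  -96
Constant fourth difference = -96.
Extend forward: -564 − 96 = -660;  -1944 − 660 = -2604;  -5124 − 2604 = -7728;  -11424 − 7728 = -19152

-19152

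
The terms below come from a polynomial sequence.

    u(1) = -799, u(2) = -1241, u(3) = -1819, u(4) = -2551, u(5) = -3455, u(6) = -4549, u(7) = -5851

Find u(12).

-442  -578  -732  -904  -1094  -1302
-136  -154  -172  -190  -208
-18  -18  -18  -18
Constant third difference = -18, so extend:
-208 − 18 = -226;  -1302 − 226 = -1528;  -5851 − 1528 = -7379
-226 − 18 = -244;  -1528 − 244 = -1772;  -7379 − 1772 = -9151
-244 − 18 = -262;  -1772 − 262 = -2034;  -9151 − 2034 = -11185
-262 − 18 = -280;  -2034 − 280 = -2314;  -11185 − 2314 = -13499
-280 − 18 = -298;  -2314 − 298 = -2612;  -13499 − 2612 = -16111

-16111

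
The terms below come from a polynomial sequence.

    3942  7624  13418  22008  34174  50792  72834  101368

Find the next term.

137558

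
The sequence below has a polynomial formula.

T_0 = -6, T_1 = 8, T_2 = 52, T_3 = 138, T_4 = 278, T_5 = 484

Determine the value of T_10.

2924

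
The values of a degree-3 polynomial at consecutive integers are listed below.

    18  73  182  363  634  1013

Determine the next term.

1518

D1: 55  109  181  271  379
D2: 54  72  90  108
D3: 18  18  18
Constant third difference = 18, so extend:
108 + 18 = 126;  379 + 126 = 505;  1013 + 505 = 1518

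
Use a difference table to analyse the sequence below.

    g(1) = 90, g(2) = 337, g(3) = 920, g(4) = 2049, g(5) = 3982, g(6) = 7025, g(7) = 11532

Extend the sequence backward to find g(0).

17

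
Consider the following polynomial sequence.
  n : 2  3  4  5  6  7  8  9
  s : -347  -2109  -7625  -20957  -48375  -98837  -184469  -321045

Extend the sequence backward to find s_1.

-5

Δ: -1762, -5516, -13332, -27418, -50462, -85632, -136576
Δ²: -3754, -7816, -14086, -23044, -35170, -50944
Δ³: -4062, -6270, -8958, -12126, -15774
Δ⁴: -2208, -2688, -3168, -3648
Δ⁵: -480, -480, -480
The fifth differences are constant at -480.
Work back: -2208 + 480 = -1728;  -4062 + 1728 = -2334;  -3754 + 2334 = -1420;  -1762 + 1420 = -342;  -347 + 342 = -5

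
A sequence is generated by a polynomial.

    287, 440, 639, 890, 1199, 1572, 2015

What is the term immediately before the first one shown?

174

First differences: 153  199  251  309  373  443
Second differences: 46  52  58  64  70
Third differences: 6  6  6  6
The third differences are constant at 6.
Work back: 46 − 6 = 40;  153 − 40 = 113;  287 − 113 = 174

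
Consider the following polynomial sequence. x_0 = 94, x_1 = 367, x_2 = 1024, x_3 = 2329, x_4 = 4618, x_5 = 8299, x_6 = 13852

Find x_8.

32854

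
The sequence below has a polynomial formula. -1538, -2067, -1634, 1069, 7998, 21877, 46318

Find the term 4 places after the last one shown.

First differences: -529  433  2703  6929  13879  24441
Second differences: 962  2270  4226  6950  10562
Third differences: 1308  1956  2724  3612
Fourth differences: 648  768  888
Fifth differences: 120  120
Constant fifth difference = 120, so extend:
888 + 120 = 1008;  3612 + 1008 = 4620;  10562 + 4620 = 15182;  24441 + 15182 = 39623;  46318 + 39623 = 85941
1008 + 120 = 1128;  4620 + 1128 = 5748;  15182 + 5748 = 20930;  39623 + 20930 = 60553;  85941 + 60553 = 146494
1128 + 120 = 1248;  5748 + 1248 = 6996;  20930 + 6996 = 27926;  60553 + 27926 = 88479;  146494 + 88479 = 234973
1248 + 120 = 1368;  6996 + 1368 = 8364;  27926 + 8364 = 36290;  88479 + 36290 = 124769;  234973 + 124769 = 359742

359742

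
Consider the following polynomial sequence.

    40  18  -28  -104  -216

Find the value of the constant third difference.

-6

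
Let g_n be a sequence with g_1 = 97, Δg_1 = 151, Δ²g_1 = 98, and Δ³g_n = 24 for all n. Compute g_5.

1385

Build the table forward from the leading diagonal:
D3: 24  24  24  24  24
D2: 98  122  146  170  194
D1: 151  249  371  517  687
g: 97  248  497  868  1385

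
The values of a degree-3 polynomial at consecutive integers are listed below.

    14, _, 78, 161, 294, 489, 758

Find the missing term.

Using the last 5 terms:
Δ: 83  133  195  269
Δ²: 50  62  74
Δ³: 12  12
Constant third difference = 12.
Extend backward: 50 − 12 = 38;  83 − 38 = 45;  78 − 45 = 33

33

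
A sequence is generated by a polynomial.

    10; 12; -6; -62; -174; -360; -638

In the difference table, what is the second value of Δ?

-18

Δ: 2, -18, -56, -112, -186, -278
Δ²: -20, -38, -56, -74, -92
Δ³: -18, -18, -18, -18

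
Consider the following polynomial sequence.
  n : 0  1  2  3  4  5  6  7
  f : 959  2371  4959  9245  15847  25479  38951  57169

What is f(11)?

Δ: 1412, 2588, 4286, 6602, 9632, 13472, 18218
Δ²: 1176, 1698, 2316, 3030, 3840, 4746
Δ³: 522, 618, 714, 810, 906
Δ⁴: 96, 96, 96, 96
The fourth differences are constant (96).
906 + 96 = 1002;  4746 + 1002 = 5748;  18218 + 5748 = 23966;  57169 + 23966 = 81135
1002 + 96 = 1098;  5748 + 1098 = 6846;  23966 + 6846 = 30812;  81135 + 30812 = 111947
1098 + 96 = 1194;  6846 + 1194 = 8040;  30812 + 8040 = 38852;  111947 + 38852 = 150799
1194 + 96 = 1290;  8040 + 1290 = 9330;  38852 + 9330 = 48182;  150799 + 48182 = 198981

198981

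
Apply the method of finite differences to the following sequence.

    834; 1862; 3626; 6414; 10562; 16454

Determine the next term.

24522

1028  1764  2788  4148  5892
736  1024  1360  1744
288  336  384
48  48
The fourth differences are constant (48).
384 + 48 = 432;  1744 + 432 = 2176;  5892 + 2176 = 8068;  16454 + 8068 = 24522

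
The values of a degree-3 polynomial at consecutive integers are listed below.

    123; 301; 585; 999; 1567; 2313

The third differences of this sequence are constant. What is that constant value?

24

D1: 178, 284, 414, 568, 746
D2: 106, 130, 154, 178
D3: 24, 24, 24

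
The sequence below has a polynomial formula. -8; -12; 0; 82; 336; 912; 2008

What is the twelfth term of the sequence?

25578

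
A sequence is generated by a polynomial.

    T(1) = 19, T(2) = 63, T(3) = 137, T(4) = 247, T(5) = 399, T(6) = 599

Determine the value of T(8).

1167

44, 74, 110, 152, 200
30, 36, 42, 48
6, 6, 6
The third differences are constant (6).
48 + 6 = 54;  200 + 54 = 254;  599 + 254 = 853
54 + 6 = 60;  254 + 60 = 314;  853 + 314 = 1167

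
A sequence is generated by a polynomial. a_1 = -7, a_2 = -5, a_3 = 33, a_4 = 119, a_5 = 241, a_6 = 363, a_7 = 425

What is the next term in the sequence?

First differences: 2 , 38 , 86 , 122 , 122 , 62
Second differences: 36 , 48 , 36 , 0 , -60
Third differences: 12 , -12 , -36 , -60
Fourth differences: -24 , -24 , -24
The fourth differences are constant (-24).
-60 − 24 = -84;  -60 − 84 = -144;  62 − 144 = -82;  425 − 82 = 343

343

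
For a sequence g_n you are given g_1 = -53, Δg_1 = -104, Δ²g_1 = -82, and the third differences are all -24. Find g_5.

-1057

Build the table forward from the leading diagonal:
D3: -24  -24  -24  -24  -24
D2: -82  -106  -130  -154  -178
D1: -104  -186  -292  -422  -576
g: -53  -157  -343  -635  -1057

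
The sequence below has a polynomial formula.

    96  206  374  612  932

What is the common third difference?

D1: 110, 168, 238, 320
D2: 58, 70, 82
D3: 12, 12

12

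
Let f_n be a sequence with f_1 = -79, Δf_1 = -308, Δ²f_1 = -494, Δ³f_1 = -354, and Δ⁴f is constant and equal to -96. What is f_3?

-1189

Build the table forward from the leading diagonal:
Fourth differences: -96, -96, -96
Third differences: -354, -450, -546
Second differences: -494, -848, -1298
First differences: -308, -802, -1650
f: -79, -387, -1189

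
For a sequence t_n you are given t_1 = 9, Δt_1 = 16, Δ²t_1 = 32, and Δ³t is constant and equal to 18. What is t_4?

Build the table forward from the leading diagonal:
Δ³: 18, 18, 18, 18
Δ²: 32, 50, 68, 86
Δ: 16, 48, 98, 166
t: 9, 25, 73, 171

171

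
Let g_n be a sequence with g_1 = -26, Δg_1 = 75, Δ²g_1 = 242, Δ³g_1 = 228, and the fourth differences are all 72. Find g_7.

Build the table forward from the leading diagonal:
Fourth differences: 72, 72, 72, 72, 72, 72, 72
Third differences: 228, 300, 372, 444, 516, 588, 660
Second differences: 242, 470, 770, 1142, 1586, 2102, 2690
First differences: 75, 317, 787, 1557, 2699, 4285, 6387
g: -26, 49, 366, 1153, 2710, 5409, 9694

9694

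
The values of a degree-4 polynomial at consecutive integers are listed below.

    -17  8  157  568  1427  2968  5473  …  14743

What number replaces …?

Using the first 7 terms:
Δ: 25, 149, 411, 859, 1541, 2505
Δ²: 124, 262, 448, 682, 964
Δ³: 138, 186, 234, 282
Δ⁴: 48, 48, 48
Constant fourth difference = 48.
Extend forward: 282 + 48 = 330;  964 + 330 = 1294;  2505 + 1294 = 3799;  5473 + 3799 = 9272

9272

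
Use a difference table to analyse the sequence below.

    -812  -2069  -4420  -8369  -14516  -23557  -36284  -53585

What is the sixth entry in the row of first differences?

D1: -1257, -2351, -3949, -6147, -9041, -12727, -17301
D2: -1094, -1598, -2198, -2894, -3686, -4574
D3: -504, -600, -696, -792, -888
D4: -96, -96, -96, -96

-12727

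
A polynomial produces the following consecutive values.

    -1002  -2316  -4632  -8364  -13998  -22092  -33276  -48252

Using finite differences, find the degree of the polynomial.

Δ: -1314, -2316, -3732, -5634, -8094, -11184, -14976
Δ²: -1002, -1416, -1902, -2460, -3090, -3792
Δ³: -414, -486, -558, -630, -702
Δ⁴: -72, -72, -72, -72
The fourth differences are constant, so the polynomial has degree 4.

4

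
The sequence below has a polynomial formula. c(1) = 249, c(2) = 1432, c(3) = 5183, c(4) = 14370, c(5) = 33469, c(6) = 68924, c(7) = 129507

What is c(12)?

1324682

D1: 1183  3751  9187  19099  35455  60583
D2: 2568  5436  9912  16356  25128
D3: 2868  4476  6444  8772
D4: 1608  1968  2328
D5: 360  360
Fifth differences constant at 360.
2328 + 360 = 2688;  8772 + 2688 = 11460;  25128 + 11460 = 36588;  60583 + 36588 = 97171;  129507 + 97171 = 226678
2688 + 360 = 3048;  11460 + 3048 = 14508;  36588 + 14508 = 51096;  97171 + 51096 = 148267;  226678 + 148267 = 374945
3048 + 360 = 3408;  14508 + 3408 = 17916;  51096 + 17916 = 69012;  148267 + 69012 = 217279;  374945 + 217279 = 592224
3408 + 360 = 3768;  17916 + 3768 = 21684;  69012 + 21684 = 90696;  217279 + 90696 = 307975;  592224 + 307975 = 900199
3768 + 360 = 4128;  21684 + 4128 = 25812;  90696 + 25812 = 116508;  307975 + 116508 = 424483;  900199 + 424483 = 1324682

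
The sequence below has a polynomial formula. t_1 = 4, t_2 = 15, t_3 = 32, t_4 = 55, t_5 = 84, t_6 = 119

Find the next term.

Δ: 11, 17, 23, 29, 35
Δ²: 6, 6, 6, 6
Second differences constant at 6.
35 + 6 = 41;  119 + 41 = 160

160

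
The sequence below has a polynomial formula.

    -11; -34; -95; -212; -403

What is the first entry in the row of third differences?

Δ: -23, -61, -117, -191
Δ²: -38, -56, -74
Δ³: -18, -18

-18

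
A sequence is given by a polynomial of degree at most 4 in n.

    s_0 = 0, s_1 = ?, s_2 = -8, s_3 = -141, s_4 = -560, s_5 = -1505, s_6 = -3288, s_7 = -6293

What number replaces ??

7

Using the last 6 terms:
-133  -419  -945  -1783  -3005
-286  -526  -838  -1222
-240  -312  -384
-72  -72
Constant fourth difference = -72.
Extend backward: -240 + 72 = -168;  -286 + 168 = -118;  -133 + 118 = -15;  -8 + 15 = 7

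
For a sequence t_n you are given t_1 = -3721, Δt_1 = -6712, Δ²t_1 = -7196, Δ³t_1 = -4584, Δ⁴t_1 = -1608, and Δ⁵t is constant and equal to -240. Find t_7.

Build the table forward from the leading diagonal:
Fifth differences: -240  -240  -240  -240  -240  -240  -240
Fourth differences: -1608  -1848  -2088  -2328  -2568  -2808  -3048
Third differences: -4584  -6192  -8040  -10128  -12456  -15024  -17832
Second differences: -7196  -11780  -17972  -26012  -36140  -48596  -63620
First differences: -6712  -13908  -25688  -43660  -69672  -105812  -154408
t: -3721  -10433  -24341  -50029  -93689  -163361  -269173

-269173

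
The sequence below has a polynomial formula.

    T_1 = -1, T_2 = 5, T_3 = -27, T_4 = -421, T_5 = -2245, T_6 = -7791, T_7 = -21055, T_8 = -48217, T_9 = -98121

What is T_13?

-822157

6  -32  -394  -1824  -5546  -13264  -27162  -49904
-38  -362  -1430  -3722  -7718  -13898  -22742
-324  -1068  -2292  -3996  -6180  -8844
-744  -1224  -1704  -2184  -2664
-480  -480  -480  -480
The fifth differences are constant (-480).
-2664 − 480 = -3144;  -8844 − 3144 = -11988;  -22742 − 11988 = -34730;  -49904 − 34730 = -84634;  -98121 − 84634 = -182755
-3144 − 480 = -3624;  -11988 − 3624 = -15612;  -34730 − 15612 = -50342;  -84634 − 50342 = -134976;  -182755 − 134976 = -317731
-3624 − 480 = -4104;  -15612 − 4104 = -19716;  -50342 − 19716 = -70058;  -134976 − 70058 = -205034;  -317731 − 205034 = -522765
-4104 − 480 = -4584;  -19716 − 4584 = -24300;  -70058 − 24300 = -94358;  -205034 − 94358 = -299392;  -522765 − 299392 = -822157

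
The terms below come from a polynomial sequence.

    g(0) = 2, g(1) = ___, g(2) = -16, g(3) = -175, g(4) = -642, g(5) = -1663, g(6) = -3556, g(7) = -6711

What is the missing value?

Using the last 6 terms:
Δ: -159, -467, -1021, -1893, -3155
Δ²: -308, -554, -872, -1262
Δ³: -246, -318, -390
Δ⁴: -72, -72
Constant fourth difference = -72.
Extend backward: -246 + 72 = -174;  -308 + 174 = -134;  -159 + 134 = -25;  -16 + 25 = 9

9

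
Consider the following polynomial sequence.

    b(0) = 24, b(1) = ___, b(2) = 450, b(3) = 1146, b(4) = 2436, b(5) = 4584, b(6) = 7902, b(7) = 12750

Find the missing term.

132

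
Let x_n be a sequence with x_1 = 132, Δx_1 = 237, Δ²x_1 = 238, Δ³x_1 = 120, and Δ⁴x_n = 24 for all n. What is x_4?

1677

Build the table forward from the leading diagonal:
Δ⁴: 24, 24, 24, 24
Δ³: 120, 144, 168, 192
Δ²: 238, 358, 502, 670
Δ: 237, 475, 833, 1335
x: 132, 369, 844, 1677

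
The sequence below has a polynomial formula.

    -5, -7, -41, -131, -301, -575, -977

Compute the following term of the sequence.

-1531

D1: -2 , -34 , -90 , -170 , -274 , -402
D2: -32 , -56 , -80 , -104 , -128
D3: -24 , -24 , -24 , -24
Third differences constant at -24.
-128 − 24 = -152;  -402 − 152 = -554;  -977 − 554 = -1531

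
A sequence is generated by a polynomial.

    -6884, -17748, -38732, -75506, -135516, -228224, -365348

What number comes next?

-561102

D1: -10864, -20984, -36774, -60010, -92708, -137124
D2: -10120, -15790, -23236, -32698, -44416
D3: -5670, -7446, -9462, -11718
D4: -1776, -2016, -2256
D5: -240, -240
Fifth differences constant at -240.
-2256 − 240 = -2496;  -11718 − 2496 = -14214;  -44416 − 14214 = -58630;  -137124 − 58630 = -195754;  -365348 − 195754 = -561102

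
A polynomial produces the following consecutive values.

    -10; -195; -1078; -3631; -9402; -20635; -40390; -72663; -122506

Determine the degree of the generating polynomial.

5

First differences: -185, -883, -2553, -5771, -11233, -19755, -32273, -49843
Second differences: -698, -1670, -3218, -5462, -8522, -12518, -17570
Third differences: -972, -1548, -2244, -3060, -3996, -5052
Fourth differences: -576, -696, -816, -936, -1056
Fifth differences: -120, -120, -120, -120
The fifth differences are constant, so the polynomial has degree 5.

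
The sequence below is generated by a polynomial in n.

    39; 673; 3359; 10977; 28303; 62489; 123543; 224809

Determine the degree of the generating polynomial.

5

First differences: 634, 2686, 7618, 17326, 34186, 61054, 101266
Second differences: 2052, 4932, 9708, 16860, 26868, 40212
Third differences: 2880, 4776, 7152, 10008, 13344
Fourth differences: 1896, 2376, 2856, 3336
Fifth differences: 480, 480, 480
The fifth differences are constant, so the polynomial has degree 5.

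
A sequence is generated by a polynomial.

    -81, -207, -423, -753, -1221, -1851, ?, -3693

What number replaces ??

-2667

Using the first 6 terms:
-126  -216  -330  -468  -630
-90  -114  -138  -162
-24  -24  -24
Constant third difference = -24.
Extend forward: -162 − 24 = -186;  -630 − 186 = -816;  -1851 − 816 = -2667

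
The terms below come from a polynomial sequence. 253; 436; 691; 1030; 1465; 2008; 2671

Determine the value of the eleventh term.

Δ: 183  255  339  435  543  663
Δ²: 72  84  96  108  120
Δ³: 12  12  12  12
Constant third difference = 12, so extend:
120 + 12 = 132;  663 + 132 = 795;  2671 + 795 = 3466
132 + 12 = 144;  795 + 144 = 939;  3466 + 939 = 4405
144 + 12 = 156;  939 + 156 = 1095;  4405 + 1095 = 5500
156 + 12 = 168;  1095 + 168 = 1263;  5500 + 1263 = 6763

6763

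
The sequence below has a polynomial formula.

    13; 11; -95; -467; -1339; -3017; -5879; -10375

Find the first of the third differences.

-162

First differences: -2, -106, -372, -872, -1678, -2862, -4496
Second differences: -104, -266, -500, -806, -1184, -1634
Third differences: -162, -234, -306, -378, -450
Fourth differences: -72, -72, -72, -72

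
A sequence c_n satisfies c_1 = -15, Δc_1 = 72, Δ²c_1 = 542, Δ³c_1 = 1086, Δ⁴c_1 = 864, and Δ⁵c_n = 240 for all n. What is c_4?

Build the table forward from the leading diagonal:
D5: 240  240  240  240
D4: 864  1104  1344  1584
D3: 1086  1950  3054  4398
D2: 542  1628  3578  6632
D1: 72  614  2242  5820
c: -15  57  671  2913

2913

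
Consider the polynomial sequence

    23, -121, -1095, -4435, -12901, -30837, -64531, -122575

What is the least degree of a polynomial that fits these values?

5

First differences: -144, -974, -3340, -8466, -17936, -33694, -58044
Second differences: -830, -2366, -5126, -9470, -15758, -24350
Third differences: -1536, -2760, -4344, -6288, -8592
Fourth differences: -1224, -1584, -1944, -2304
Fifth differences: -360, -360, -360
The fifth differences are constant, so the polynomial has degree 5.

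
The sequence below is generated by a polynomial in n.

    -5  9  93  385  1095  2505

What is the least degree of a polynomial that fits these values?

4

14, 84, 292, 710, 1410
70, 208, 418, 700
138, 210, 282
72, 72
The fourth differences are constant, so the polynomial has degree 4.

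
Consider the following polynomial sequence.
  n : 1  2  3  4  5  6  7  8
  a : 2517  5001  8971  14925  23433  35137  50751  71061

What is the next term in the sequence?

Δ: 2484, 3970, 5954, 8508, 11704, 15614, 20310
Δ²: 1486, 1984, 2554, 3196, 3910, 4696
Δ³: 498, 570, 642, 714, 786
Δ⁴: 72, 72, 72, 72
The fourth differences are constant (72).
786 + 72 = 858;  4696 + 858 = 5554;  20310 + 5554 = 25864;  71061 + 25864 = 96925

96925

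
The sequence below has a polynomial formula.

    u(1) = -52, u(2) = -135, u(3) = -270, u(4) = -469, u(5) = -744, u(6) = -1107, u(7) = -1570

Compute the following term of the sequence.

D1: -83, -135, -199, -275, -363, -463
D2: -52, -64, -76, -88, -100
D3: -12, -12, -12, -12
Third differences constant at -12.
-100 − 12 = -112;  -463 − 112 = -575;  -1570 − 575 = -2145

-2145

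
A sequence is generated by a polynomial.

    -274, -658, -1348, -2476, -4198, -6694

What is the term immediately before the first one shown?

-88

-384, -690, -1128, -1722, -2496
-306, -438, -594, -774
-132, -156, -180
-24, -24
The fourth differences are constant at -24.
Work back: -132 + 24 = -108;  -306 + 108 = -198;  -384 + 198 = -186;  -274 + 186 = -88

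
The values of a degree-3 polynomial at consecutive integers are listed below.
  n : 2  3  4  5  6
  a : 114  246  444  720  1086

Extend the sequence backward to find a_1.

D1: 132  198  276  366
D2: 66  78  90
D3: 12  12
The third differences are constant at 12.
Work back: 66 − 12 = 54;  132 − 54 = 78;  114 − 78 = 36

36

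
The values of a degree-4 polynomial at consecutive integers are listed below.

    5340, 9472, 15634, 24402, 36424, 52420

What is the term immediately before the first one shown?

2734

D1: 4132, 6162, 8768, 12022, 15996
D2: 2030, 2606, 3254, 3974
D3: 576, 648, 720
D4: 72, 72
The fourth differences are constant at 72.
Work back: 576 − 72 = 504;  2030 − 504 = 1526;  4132 − 1526 = 2606;  5340 − 2606 = 2734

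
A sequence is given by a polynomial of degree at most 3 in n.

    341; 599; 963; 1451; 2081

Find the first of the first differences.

258

D1: 258, 364, 488, 630
D2: 106, 124, 142
D3: 18, 18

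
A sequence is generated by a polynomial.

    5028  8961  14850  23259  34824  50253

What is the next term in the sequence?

D1: 3933, 5889, 8409, 11565, 15429
D2: 1956, 2520, 3156, 3864
D3: 564, 636, 708
D4: 72, 72
Fourth differences constant at 72.
708 + 72 = 780;  3864 + 780 = 4644;  15429 + 4644 = 20073;  50253 + 20073 = 70326

70326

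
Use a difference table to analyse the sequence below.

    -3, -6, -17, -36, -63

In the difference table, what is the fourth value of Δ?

-27

Δ: -3, -11, -19, -27
Δ²: -8, -8, -8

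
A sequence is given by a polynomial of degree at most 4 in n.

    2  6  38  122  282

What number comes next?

542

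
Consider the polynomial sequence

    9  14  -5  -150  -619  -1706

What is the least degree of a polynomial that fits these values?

Δ: 5, -19, -145, -469, -1087
Δ²: -24, -126, -324, -618
Δ³: -102, -198, -294
Δ⁴: -96, -96
The fourth differences are constant, so the polynomial has degree 4.

4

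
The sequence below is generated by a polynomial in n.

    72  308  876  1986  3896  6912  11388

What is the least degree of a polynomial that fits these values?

4

236, 568, 1110, 1910, 3016, 4476
332, 542, 800, 1106, 1460
210, 258, 306, 354
48, 48, 48
The fourth differences are constant, so the polynomial has degree 4.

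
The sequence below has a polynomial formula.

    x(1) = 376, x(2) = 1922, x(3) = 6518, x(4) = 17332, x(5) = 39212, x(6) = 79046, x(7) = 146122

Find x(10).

Δ: 1546  4596  10814  21880  39834  67076
Δ²: 3050  6218  11066  17954  27242
Δ³: 3168  4848  6888  9288
Δ⁴: 1680  2040  2400
Δ⁵: 360  360
Fifth differences constant at 360.
2400 + 360 = 2760;  9288 + 2760 = 12048;  27242 + 12048 = 39290;  67076 + 39290 = 106366;  146122 + 106366 = 252488
2760 + 360 = 3120;  12048 + 3120 = 15168;  39290 + 15168 = 54458;  106366 + 54458 = 160824;  252488 + 160824 = 413312
3120 + 360 = 3480;  15168 + 3480 = 18648;  54458 + 18648 = 73106;  160824 + 73106 = 233930;  413312 + 233930 = 647242

647242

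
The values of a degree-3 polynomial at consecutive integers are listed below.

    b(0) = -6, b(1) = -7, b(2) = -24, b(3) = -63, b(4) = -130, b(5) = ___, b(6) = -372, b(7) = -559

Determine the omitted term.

-231

Using the first 5 terms:
First differences: -1  -17  -39  -67
Second differences: -16  -22  -28
Third differences: -6  -6
Constant third difference = -6.
Extend forward: -28 − 6 = -34;  -67 − 34 = -101;  -130 − 101 = -231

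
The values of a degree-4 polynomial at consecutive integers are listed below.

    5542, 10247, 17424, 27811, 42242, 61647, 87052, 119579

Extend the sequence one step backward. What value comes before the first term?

Δ: 4705, 7177, 10387, 14431, 19405, 25405, 32527
Δ²: 2472, 3210, 4044, 4974, 6000, 7122
Δ³: 738, 834, 930, 1026, 1122
Δ⁴: 96, 96, 96, 96
The fourth differences are constant at 96.
Work back: 738 − 96 = 642;  2472 − 642 = 1830;  4705 − 1830 = 2875;  5542 − 2875 = 2667

2667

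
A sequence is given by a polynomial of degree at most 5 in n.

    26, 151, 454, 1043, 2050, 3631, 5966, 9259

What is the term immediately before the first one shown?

Δ: 125, 303, 589, 1007, 1581, 2335, 3293
Δ²: 178, 286, 418, 574, 754, 958
Δ³: 108, 132, 156, 180, 204
Δ⁴: 24, 24, 24, 24
The fourth differences are constant at 24.
Work back: 108 − 24 = 84;  178 − 84 = 94;  125 − 94 = 31;  26 − 31 = -5

-5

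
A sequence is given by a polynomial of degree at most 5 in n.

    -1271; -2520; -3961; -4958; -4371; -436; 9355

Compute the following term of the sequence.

First differences: -1249, -1441, -997, 587, 3935, 9791
Second differences: -192, 444, 1584, 3348, 5856
Third differences: 636, 1140, 1764, 2508
Fourth differences: 504, 624, 744
Fifth differences: 120, 120
Constant fifth difference = 120, so extend:
744 + 120 = 864;  2508 + 864 = 3372;  5856 + 3372 = 9228;  9791 + 9228 = 19019;  9355 + 19019 = 28374

28374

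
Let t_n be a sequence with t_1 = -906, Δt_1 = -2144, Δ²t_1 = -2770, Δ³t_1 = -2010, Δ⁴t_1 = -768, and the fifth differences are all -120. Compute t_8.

Build the table forward from the leading diagonal:
D5: -120  -120  -120  -120  -120  -120  -120  -120
D4: -768  -888  -1008  -1128  -1248  -1368  -1488  -1608
D3: -2010  -2778  -3666  -4674  -5802  -7050  -8418  -9906
D2: -2770  -4780  -7558  -11224  -15898  -21700  -28750  -37168
D1: -2144  -4914  -9694  -17252  -28476  -44374  -66074  -94824
t: -906  -3050  -7964  -17658  -34910  -63386  -107760  -173834

-173834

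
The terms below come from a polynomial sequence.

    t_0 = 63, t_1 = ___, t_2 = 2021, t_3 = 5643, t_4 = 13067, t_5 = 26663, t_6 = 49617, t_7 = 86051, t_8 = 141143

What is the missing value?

527

Using the last 7 terms:
Δ: 3622  7424  13596  22954  36434  55092
Δ²: 3802  6172  9358  13480  18658
Δ³: 2370  3186  4122  5178
Δ⁴: 816  936  1056
Δ⁵: 120  120
Constant fifth difference = 120.
Extend backward: 816 − 120 = 696;  2370 − 696 = 1674;  3802 − 1674 = 2128;  3622 − 2128 = 1494;  2021 − 1494 = 527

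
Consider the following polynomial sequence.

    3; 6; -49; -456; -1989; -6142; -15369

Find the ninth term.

-65101

D1: 3  -55  -407  -1533  -4153  -9227
D2: -58  -352  -1126  -2620  -5074
D3: -294  -774  -1494  -2454
D4: -480  -720  -960
D5: -240  -240
Constant fifth difference = -240, so extend:
-960 − 240 = -1200;  -2454 − 1200 = -3654;  -5074 − 3654 = -8728;  -9227 − 8728 = -17955;  -15369 − 17955 = -33324
-1200 − 240 = -1440;  -3654 − 1440 = -5094;  -8728 − 5094 = -13822;  -17955 − 13822 = -31777;  -33324 − 31777 = -65101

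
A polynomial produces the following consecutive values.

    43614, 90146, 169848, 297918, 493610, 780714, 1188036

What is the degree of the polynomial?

5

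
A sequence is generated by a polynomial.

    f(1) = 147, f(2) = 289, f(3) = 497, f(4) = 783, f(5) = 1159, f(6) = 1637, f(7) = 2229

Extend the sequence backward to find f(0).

59

Δ: 142, 208, 286, 376, 478, 592
Δ²: 66, 78, 90, 102, 114
Δ³: 12, 12, 12, 12
The third differences are constant at 12.
Work back: 66 − 12 = 54;  142 − 54 = 88;  147 − 88 = 59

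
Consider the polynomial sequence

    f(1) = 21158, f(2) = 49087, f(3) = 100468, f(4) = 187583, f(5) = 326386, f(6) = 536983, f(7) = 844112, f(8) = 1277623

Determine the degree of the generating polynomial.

5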